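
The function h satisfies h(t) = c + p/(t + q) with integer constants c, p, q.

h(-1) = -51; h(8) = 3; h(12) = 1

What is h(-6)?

-11

(h(t) − c)(t + q) = p for each data point; the three points give a linear system in c and q, then p follows.
Solving: c = -3, q = 0, p = 48, so h(t) = -3 + 48/(t + 0).
Then h(-6) = -3 + 48/(-6) = -11.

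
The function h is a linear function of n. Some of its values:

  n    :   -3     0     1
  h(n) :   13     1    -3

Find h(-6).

25

Write h(n) = an + b; the 3 given values yield a linear system in the 2 coefficients.
Solving, h(n) = -4n + 1.
Then h(-6) = 25.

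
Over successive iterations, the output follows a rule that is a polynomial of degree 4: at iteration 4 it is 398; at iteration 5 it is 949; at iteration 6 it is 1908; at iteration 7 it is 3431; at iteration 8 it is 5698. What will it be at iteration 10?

13304

Write the value at x as s(x).
Write s(x) = ax^4 + bx³ + cx² + dx + e; the 5 given values yield a linear system in the 5 coefficients.
Solving, s(x) = x^4 + 4x³ - 7x² + x - 6.
Then s(10) = 13304.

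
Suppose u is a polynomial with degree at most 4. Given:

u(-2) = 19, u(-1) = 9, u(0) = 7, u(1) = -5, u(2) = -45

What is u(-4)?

Write u(n) = an^4 + bn³ + cn² + dn + e; the 5 given values yield a linear system in the 5 coefficients.
Solving, the leading coefficient vanishes, and u(n) = -3n³ - 5n² - 4n + 7.
Then u(-4) = 135.

135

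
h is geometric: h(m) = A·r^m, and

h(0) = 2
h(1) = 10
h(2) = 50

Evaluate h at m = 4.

Consecutive ratio: 10/2 = 5, and 50/10 = 5, so r = 5.
Then A·5^0 = 2 gives A = 2, and h(m) = 2·5^m.
h(4) = 2·5^4 = 1250.

1250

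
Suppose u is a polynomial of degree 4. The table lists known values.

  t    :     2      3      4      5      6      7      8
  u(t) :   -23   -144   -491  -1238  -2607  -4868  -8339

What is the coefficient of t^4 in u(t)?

-2

Write u(t) = at^4 + bt³ + ct² + dt + e; the 7 given values yield a linear system in the 5 coefficients.
Solving, u(t) = -2t^4 - t³ + 6t² - 2t - 3.
The coefficient of t^4 is -2.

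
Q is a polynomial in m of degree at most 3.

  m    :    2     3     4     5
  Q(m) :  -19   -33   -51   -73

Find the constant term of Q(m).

First differences: -14, -18, -22. Second differences: -4, -4.
Level-2 differences are constant, so Q has degree 2.
Fitting a degree-2 polynomial gives Q(m) = -2m² - 4m - 3.
The constant term is Q(0) = -3.

-3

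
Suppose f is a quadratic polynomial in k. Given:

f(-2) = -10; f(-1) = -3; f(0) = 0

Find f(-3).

Write f(k) = ak² + bk + c; the 3 given values yield a linear system in the 3 coefficients.
Solving, f(k) = -2k² + k.
Then f(-3) = -21.

-21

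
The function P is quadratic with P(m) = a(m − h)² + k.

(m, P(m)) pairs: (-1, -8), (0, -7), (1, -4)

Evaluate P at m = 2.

1

First differences 1, 3; second difference 2 = 2a, so a = 1.
Expanding, the m-coefficient is −2ah = -2h; matching it to the data gives h = -1, and then k = -8.
So P(m) = 1(m + 1)² − 8.
P(2) = 1·3² − 8 = 1.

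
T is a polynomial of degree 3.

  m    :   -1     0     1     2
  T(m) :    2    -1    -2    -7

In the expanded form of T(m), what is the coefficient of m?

Write T(m) = am³ + bm² + cm + d; the 4 given values yield a linear system in the 4 coefficients.
Solving, T(m) = -m³ + m² - m - 1.
The coefficient of m is -1.

-1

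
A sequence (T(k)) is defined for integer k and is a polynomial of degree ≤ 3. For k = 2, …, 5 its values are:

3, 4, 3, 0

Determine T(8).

First differences: 1, -1, -3. Second differences: -2, -2.
Level-2 differences are constant, so T has degree 2.
Fitting a degree-2 polynomial gives T(k) = -k² + 6k - 5.
Then T(8) = -21.

-21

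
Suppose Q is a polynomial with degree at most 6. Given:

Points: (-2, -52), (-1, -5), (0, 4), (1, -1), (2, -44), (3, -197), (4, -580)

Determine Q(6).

-2756

Write Q(t) = at^6 + bt^5 + ct^4 + dt³ + et² + pt + q; the 7 given values yield a linear system in the 7 coefficients.
Solving, the top 2 coefficients vanish, and Q(t) = -2t^4 - 5t² + 2t + 4.
Then Q(6) = -2756.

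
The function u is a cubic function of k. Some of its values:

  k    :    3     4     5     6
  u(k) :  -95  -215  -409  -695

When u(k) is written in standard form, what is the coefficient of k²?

Write u(k) = ak³ + bk² + ck + d; the 4 given values yield a linear system in the 4 coefficients.
Solving, u(k) = -3k³ - k² - 2k + 1.
The coefficient of k² is -1.

-1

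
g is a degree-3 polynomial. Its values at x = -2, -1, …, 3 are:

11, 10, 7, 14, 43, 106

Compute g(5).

382

Write g(x) = ax³ + bx² + cx + d; the 6 given values yield a linear system in the 4 coefficients.
Solving, g(x) = 2x³ + 5x² + 7.
Then g(5) = 382.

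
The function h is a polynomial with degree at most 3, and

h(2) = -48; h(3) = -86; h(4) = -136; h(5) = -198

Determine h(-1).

-6

First differences: -38, -50, -62. Second differences: -12, -12.
Level-2 differences are constant, so h has degree 2.
Fitting a degree-2 polynomial gives h(n) = -6n² - 8n - 8.
Then h(-1) = -6.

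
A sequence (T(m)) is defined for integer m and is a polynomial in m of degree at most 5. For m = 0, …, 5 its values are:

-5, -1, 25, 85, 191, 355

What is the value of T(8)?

1315

First differences: 4, 26, 60, 106, 164. Second differences: 22, 34, 46, 58. Third differences: 12, 12, 12.
Level-3 differences are constant, so T has degree 3.
Fitting a degree-3 polynomial gives T(m) = 2m³ + 5m² - 3m - 5.
Then T(8) = 1315.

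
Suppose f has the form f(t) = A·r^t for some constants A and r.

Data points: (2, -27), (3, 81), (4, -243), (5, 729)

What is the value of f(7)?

Consecutive ratio: 81/(-27) = -3, and -243/81 = -3, so r = -3.
Then A·(-3)^2 = -27 gives A = -3, and f(t) = -3·(-3)^t.
f(7) = -3·(-3)^7 = 6561.

6561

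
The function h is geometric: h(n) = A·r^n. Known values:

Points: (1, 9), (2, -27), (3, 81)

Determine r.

-3

Consecutive ratio: -27/9 = -3, and 81/(-27) = -3, so r = -3.
Then A·(-3)^1 = 9 gives A = -3, and h(n) = -3·(-3)^n.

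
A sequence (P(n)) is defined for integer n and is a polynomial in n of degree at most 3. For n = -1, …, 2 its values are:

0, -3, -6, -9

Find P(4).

-15

First differences: -3, -3, -3.
Level-1 differences are constant, so P has degree 1.
Fitting a degree-1 polynomial gives P(n) = -3n - 3.
Then P(4) = -15.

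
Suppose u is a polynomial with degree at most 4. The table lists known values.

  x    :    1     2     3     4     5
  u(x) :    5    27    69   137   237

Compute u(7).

557

Write u(x) = ax^4 + bx³ + cx² + dx + e; the 5 given values yield a linear system in the 5 coefficients.
Solving, the leading coefficient vanishes, and u(x) = x³ + 4x² + 3x - 3.
Then u(7) = 557.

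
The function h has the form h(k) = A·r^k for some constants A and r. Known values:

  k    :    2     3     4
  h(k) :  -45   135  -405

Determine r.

Consecutive ratio: 135/(-45) = -3, and -405/135 = -3, so r = -3.
Then A·(-3)^2 = -45 gives A = -5, and h(k) = -5·(-3)^k.

-3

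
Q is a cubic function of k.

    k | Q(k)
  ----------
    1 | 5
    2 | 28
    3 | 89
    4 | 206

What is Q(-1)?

Write Q(k) = ak³ + bk² + ck + d; the 4 given values yield a linear system in the 4 coefficients.
Solving, Q(k) = 3k³ + k² - k + 2.
Then Q(-1) = 1.

1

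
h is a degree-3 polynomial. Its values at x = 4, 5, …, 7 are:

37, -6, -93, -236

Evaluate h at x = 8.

-447

Write h(x) = ax³ + bx² + cx + d; the 4 given values yield a linear system in the 4 coefficients.
Solving, h(x) = -2x³ + 8x² + 7x + 9.
Then h(8) = -447.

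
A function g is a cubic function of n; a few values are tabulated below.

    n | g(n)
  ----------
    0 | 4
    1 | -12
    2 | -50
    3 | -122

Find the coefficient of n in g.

Write g(n) = an³ + bn² + cn + d; the 4 given values yield a linear system in the 4 coefficients.
Solving, g(n) = -2n³ - 5n² - 9n + 4.
The coefficient of n is -9.

-9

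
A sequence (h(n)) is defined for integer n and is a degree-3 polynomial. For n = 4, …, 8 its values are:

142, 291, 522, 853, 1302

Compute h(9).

1887

First differences: 149, 231, 331, 449. Second differences: 82, 100, 118. Third differences: 18, 18.
Level-3 differences are constant, so h has degree 3.
Fitting a degree-3 polynomial gives h(n) = 3n³ - 4n² + 2n + 6.
Then h(9) = 1887.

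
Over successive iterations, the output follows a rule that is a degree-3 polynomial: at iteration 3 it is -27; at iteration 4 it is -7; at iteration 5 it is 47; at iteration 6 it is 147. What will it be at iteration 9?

Write the value at n as g(n).
Write g(n) = an³ + bn² + cn + d; the 4 given values yield a linear system in the 4 coefficients.
Solving, g(n) = 2n³ - 7n² - 5n - 3.
Then g(9) = 843.

843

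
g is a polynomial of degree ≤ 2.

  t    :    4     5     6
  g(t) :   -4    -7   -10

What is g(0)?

First differences: -3, -3.
Level-1 differences are constant, so g has degree 1.
Fitting a degree-1 polynomial gives g(t) = -3t + 8.
The constant term is g(0) = 8.

8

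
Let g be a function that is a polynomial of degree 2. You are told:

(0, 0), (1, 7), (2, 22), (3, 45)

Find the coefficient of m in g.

3

First differences: 7, 15, 23. Second differences: 8, 8.
Level-2 differences are constant, so g has degree 2.
Fitting a degree-2 polynomial gives g(m) = 4m² + 3m.
The coefficient of m is 3.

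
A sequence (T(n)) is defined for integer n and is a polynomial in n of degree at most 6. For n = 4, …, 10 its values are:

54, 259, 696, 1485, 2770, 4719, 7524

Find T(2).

First differences: 205, 437, 789, 1285, 1949, 2805. Second differences: 232, 352, 496, 664, 856. Third differences: 120, 144, 168, 192. Fourth differences: 24, 24, 24.
Level-4 differences are constant, so T has degree 4.
Fitting a degree-4 polynomial gives T(n) = n^4 - 2n³ - 5n² + 3n - 6.
Then T(2) = -20.

-20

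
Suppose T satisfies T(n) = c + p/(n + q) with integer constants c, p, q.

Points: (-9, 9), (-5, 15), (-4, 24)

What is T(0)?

(T(n) − c)(n + q) = p for each data point; the three points give a linear system in c and q, then p follows.
Solving: c = 6, q = 3, p = -18, so T(n) = 6 − 18/(n + 3).
Then T(0) = 6 − 18/3 = 0.

0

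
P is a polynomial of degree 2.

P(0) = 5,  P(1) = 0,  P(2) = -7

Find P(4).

-27

Write P(m) = am² + bm + c; the 3 given values yield a linear system in the 3 coefficients.
Solving, P(m) = -m² - 4m + 5.
Then P(4) = -27.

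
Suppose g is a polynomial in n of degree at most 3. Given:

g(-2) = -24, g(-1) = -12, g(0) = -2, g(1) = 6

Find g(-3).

Write g(n) = an³ + bn² + cn + d; the 4 given values yield a linear system in the 4 coefficients.
Solving, the leading coefficient vanishes, and g(n) = -n² + 9n - 2.
Then g(-3) = -38.

-38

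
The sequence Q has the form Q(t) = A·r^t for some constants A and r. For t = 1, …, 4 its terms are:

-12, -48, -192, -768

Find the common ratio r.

Consecutive ratio: -48/(-12) = 4, and -192/(-48) = 4, so r = 4.
Then A·4^1 = -12 gives A = -3, and Q(t) = -3·4^t.

4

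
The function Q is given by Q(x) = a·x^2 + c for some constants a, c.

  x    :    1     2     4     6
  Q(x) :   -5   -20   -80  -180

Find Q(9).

-405

From Q(1) = -5 and Q(2) = -20: 1a + c = -5 and 4a + c = -20.
Subtracting: 3a = -15, so a = -5; then c = -5 − (-5)·1 = 0.
So Q(x) = -5x² + 0, and Q(9) = -405.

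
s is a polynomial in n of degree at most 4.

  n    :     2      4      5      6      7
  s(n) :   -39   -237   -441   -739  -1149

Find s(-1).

3

Write s(n) = an^4 + bn³ + cn² + dn + e; the 5 given values yield a linear system in the 5 coefficients.
Solving, the leading coefficient vanishes, and s(n) = -3n³ - 2n² - 3n - 1.
Then s(-1) = 3.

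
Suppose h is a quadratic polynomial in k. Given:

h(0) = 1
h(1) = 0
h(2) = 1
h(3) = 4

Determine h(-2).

Write h(k) = ak² + bk + c; the 4 given values yield a linear system in the 3 coefficients.
Solving, h(k) = k² - 2k + 1.
Then h(-2) = 9.

9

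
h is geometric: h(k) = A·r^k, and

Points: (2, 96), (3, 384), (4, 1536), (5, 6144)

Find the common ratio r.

Consecutive ratio: 384/96 = 4, and 1536/384 = 4, so r = 4.
Then A·4^2 = 96 gives A = 6, and h(k) = 6·4^k.

4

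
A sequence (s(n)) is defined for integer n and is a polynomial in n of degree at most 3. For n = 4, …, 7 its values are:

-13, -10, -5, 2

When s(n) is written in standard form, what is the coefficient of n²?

1

Write s(n) = an³ + bn² + cn + d; the 4 given values yield a linear system in the 4 coefficients.
Solving, the leading coefficient vanishes, and s(n) = n² - 6n - 5.
The coefficient of n² is 1.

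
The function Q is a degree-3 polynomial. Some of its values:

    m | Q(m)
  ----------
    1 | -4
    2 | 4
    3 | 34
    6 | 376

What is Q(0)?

-2

Write Q(m) = am³ + bm² + cm + d; the 4 given values yield a linear system in the 4 coefficients.
Solving, Q(m) = 2m³ - m² - 3m - 2.
The constant term is Q(0) = -2.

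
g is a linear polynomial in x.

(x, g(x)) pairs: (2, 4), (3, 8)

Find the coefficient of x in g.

Write g(x) = ax + b; the 2 given values yield a linear system in the 2 coefficients.
Solving, g(x) = 4x - 4.
The coefficient of x is 4.

4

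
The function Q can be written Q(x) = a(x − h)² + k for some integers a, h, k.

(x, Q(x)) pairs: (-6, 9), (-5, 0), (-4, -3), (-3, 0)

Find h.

-4

First differences -9, -3, 3; second difference 6 = 2a, so a = 3.
Expanding, the x-coefficient is −2ah = -6h; matching it to the data gives h = -4, and then k = -3.
So Q(x) = 3(x + 4)² − 3.
Hence h = -4.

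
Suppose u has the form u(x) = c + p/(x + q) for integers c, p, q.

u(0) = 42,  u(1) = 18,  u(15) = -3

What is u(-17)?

-9

(u(x) − c)(x + q) = p for each data point; the three points give a linear system in c and q, then p follows.
Solving: c = -6, q = 1, p = 48, so u(x) = -6 + 48/(x + 1).
Then u(-17) = -6 + 48/(-16) = -9.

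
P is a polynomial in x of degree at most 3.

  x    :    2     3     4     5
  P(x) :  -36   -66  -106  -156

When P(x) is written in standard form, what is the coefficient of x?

-5

First differences: -30, -40, -50. Second differences: -10, -10.
Level-2 differences are constant, so P has degree 2.
Fitting a degree-2 polynomial gives P(x) = -5x² - 5x - 6.
The coefficient of x is -5.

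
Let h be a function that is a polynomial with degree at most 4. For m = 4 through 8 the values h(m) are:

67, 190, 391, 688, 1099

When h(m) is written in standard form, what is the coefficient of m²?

-6

Write h(m) = am^4 + bm³ + cm² + dm + e; the 5 given values yield a linear system in the 5 coefficients.
Solving, the leading coefficient vanishes, and h(m) = 3m³ - 6m² - 6m - 5.
The coefficient of m² is -6.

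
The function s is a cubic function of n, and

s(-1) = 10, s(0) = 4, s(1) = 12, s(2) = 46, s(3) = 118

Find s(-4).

First differences: -6, 8, 34, 72. Second differences: 14, 26, 38. Third differences: 12, 12.
Level-3 differences are constant, so s has degree 3.
Fitting a degree-3 polynomial gives s(n) = 2n³ + 7n² - n + 4.
Then s(-4) = -8.

-8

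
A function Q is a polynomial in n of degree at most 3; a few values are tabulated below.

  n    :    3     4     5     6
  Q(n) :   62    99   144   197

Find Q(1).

First differences: 37, 45, 53. Second differences: 8, 8.
Level-2 differences are constant, so Q has degree 2.
Fitting a degree-2 polynomial gives Q(n) = 4n² + 9n - 1.
Then Q(1) = 12.

12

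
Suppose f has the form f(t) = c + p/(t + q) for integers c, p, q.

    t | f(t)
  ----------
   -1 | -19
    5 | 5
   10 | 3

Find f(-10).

(f(t) − c)(t + q) = p for each data point; the three points give a linear system in c and q, then p follows.
Solving: c = 1, q = 0, p = 20, so f(t) = 1 + 20/(t + 0).
Then f(-10) = 1 + 20/(-10) = -1.

-1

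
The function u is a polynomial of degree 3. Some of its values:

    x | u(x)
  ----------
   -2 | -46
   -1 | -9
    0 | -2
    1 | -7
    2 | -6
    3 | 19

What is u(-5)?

-517

Write u(x) = ax³ + bx² + cx + d; the 6 given values yield a linear system in the 4 coefficients.
Solving, u(x) = 3x³ - 6x² - 2x - 2.
Then u(-5) = -517.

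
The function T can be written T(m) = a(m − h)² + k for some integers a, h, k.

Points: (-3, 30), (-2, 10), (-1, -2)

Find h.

0

First differences -20, -12; second difference 8 = 2a, so a = 4.
Expanding, the m-coefficient is −2ah = -8h; matching it to the data gives h = 0, and then k = -6.
So T(m) = 4(m + 0)² − 6.
Hence h = 0.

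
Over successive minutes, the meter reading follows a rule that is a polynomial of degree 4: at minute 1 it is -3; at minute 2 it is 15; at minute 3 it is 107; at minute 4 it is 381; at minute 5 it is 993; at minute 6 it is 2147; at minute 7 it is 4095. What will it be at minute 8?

7137

Write the value at x as f(x).
First differences: 18, 92, 274, 612, 1154, 1948. Second differences: 74, 182, 338, 542, 794. Third differences: 108, 156, 204, 252. Fourth differences: 48, 48, 48.
Level-4 differences are constant, so f has degree 4.
Extending the table by one column gives the next first difference 3042, so f(8) = 4095 + 3042 = 7137.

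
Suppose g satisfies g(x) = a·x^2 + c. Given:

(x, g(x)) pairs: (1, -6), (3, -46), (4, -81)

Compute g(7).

-246

From g(1) = -6 and g(3) = -46: 1a + c = -6 and 9a + c = -46.
Subtracting: 8a = -40, so a = -5; then c = -6 − (-5)·1 = -1.
So g(x) = -5x² − 1, and g(7) = -246.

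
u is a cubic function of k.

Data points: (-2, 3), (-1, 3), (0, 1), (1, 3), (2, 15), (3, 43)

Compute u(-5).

-69

Write u(k) = ak³ + bk² + ck + d; the 6 given values yield a linear system in the 4 coefficients.
Solving, u(k) = k³ + 2k² - k + 1.
Then u(-5) = -69.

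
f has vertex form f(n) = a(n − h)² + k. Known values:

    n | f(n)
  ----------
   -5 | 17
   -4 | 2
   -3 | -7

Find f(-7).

First differences -15, -9; second difference 6 = 2a, so a = 3.
Expanding, the n-coefficient is −2ah = -6h; matching it to the data gives h = -2, and then k = -10.
So f(n) = 3(n + 2)² − 10.
f(-7) = 3·(-5)² − 10 = 65.

65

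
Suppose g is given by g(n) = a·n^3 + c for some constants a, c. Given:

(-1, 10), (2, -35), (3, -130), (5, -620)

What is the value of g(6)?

From g(-1) = 10 and g(2) = -35: -1a + c = 10 and 8a + c = -35.
Subtracting: 9a = -45, so a = -5; then c = 10 − (-5)·(-1) = 5.
So g(n) = -5n³ + 5, and g(6) = -1075.

-1075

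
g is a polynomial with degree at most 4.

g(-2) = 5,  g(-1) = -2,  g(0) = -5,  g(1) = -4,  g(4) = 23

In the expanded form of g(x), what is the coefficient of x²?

Write g(x) = ax^4 + bx³ + cx² + dx + e; the 5 given values yield a linear system in the 5 coefficients.
Solving, the top 2 coefficients vanish, and g(x) = 2x² - x - 5.
The coefficient of x² is 2.

2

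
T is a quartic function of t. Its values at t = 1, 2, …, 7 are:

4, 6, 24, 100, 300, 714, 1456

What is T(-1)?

First differences: 2, 18, 76, 200, 414, 742. Second differences: 16, 58, 124, 214, 328. Third differences: 42, 66, 90, 114. Fourth differences: 24, 24, 24.
Level-4 differences are constant, so T has degree 4.
Fitting a degree-4 polynomial gives T(t) = t^4 - 3t³ + t² + 5t.
Then T(-1) = 0.

0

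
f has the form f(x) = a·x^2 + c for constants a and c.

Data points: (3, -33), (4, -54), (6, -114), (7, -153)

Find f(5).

From f(3) = -33 and f(4) = -54: 9a + c = -33 and 16a + c = -54.
Subtracting: 7a = -21, so a = -3; then c = -33 − (-3)·9 = -6.
So f(x) = -3x² − 6, and f(5) = -81.

-81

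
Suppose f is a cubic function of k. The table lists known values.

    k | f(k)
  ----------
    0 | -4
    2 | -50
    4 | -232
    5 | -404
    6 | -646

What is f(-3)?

20

Write f(k) = ak³ + bk² + ck + d; the 5 given values yield a linear system in the 4 coefficients.
Solving, f(k) = -2k³ - 5k² - 5k - 4.
Then f(-3) = 20.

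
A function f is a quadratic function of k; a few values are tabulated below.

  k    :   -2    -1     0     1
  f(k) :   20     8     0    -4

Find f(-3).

Write f(k) = ak² + bk + c; the 4 given values yield a linear system in the 3 coefficients.
Solving, f(k) = 2k² - 6k.
Then f(-3) = 36.

36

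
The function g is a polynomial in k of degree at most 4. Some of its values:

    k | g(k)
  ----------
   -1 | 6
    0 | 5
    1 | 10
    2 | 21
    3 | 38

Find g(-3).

First differences: -1, 5, 11, 17. Second differences: 6, 6, 6.
Level-2 differences are constant, so g has degree 2.
Fitting a degree-2 polynomial gives g(k) = 3k² + 2k + 5.
Then g(-3) = 26.

26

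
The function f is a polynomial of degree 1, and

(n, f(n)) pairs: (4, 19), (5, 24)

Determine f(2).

Write f(n) = an + b; the 2 given values yield a linear system in the 2 coefficients.
Solving, f(n) = 5n - 1.
Then f(2) = 9.

9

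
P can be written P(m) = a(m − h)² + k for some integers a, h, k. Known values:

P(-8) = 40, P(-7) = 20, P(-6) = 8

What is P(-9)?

First differences -20, -12; second difference 8 = 2a, so a = 4.
Expanding, the m-coefficient is −2ah = -8h; matching it to the data gives h = -5, and then k = 4.
So P(m) = 4(m + 5)² + 4.
P(-9) = 4·(-4)² + 4 = 68.

68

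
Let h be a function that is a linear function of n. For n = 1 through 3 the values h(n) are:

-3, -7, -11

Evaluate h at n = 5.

Write h(n) = an + b; the 3 given values yield a linear system in the 2 coefficients.
Solving, h(n) = -4n + 1.
Then h(5) = -19.

-19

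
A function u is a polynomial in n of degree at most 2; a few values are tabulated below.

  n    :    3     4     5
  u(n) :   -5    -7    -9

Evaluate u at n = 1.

-1

First differences: -2, -2.
Level-1 differences are constant, so u has degree 1.
Fitting a degree-1 polynomial gives u(n) = -2n + 1.
Then u(1) = -1.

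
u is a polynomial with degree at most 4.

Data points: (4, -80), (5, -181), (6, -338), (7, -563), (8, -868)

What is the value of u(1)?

7

Write u(t) = at^4 + bt³ + ct² + dt + e; the 5 given values yield a linear system in the 5 coefficients.
Solving, the leading coefficient vanishes, and u(t) = -2t³ + 2t² + 3t + 4.
Then u(1) = 7.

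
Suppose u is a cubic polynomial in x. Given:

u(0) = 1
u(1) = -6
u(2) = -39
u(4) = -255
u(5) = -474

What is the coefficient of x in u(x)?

0

Write u(x) = ax³ + bx² + cx + d; the 5 given values yield a linear system in the 4 coefficients.
Solving, u(x) = -3x³ - 4x² + 1.
The coefficient of x is 0.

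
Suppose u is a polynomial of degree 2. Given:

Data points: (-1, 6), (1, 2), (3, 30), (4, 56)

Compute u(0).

0

Write u(m) = am² + bm + c; the 4 given values yield a linear system in the 3 coefficients.
Solving, u(m) = 4m² - 2m.
Then u(0) = 0.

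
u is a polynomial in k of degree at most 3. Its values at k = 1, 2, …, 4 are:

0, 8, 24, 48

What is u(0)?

0

Write u(k) = ak³ + bk² + ck + d; the 4 given values yield a linear system in the 4 coefficients.
Solving, the leading coefficient vanishes, and u(k) = 4k² - 4k.
The constant term is u(0) = 0.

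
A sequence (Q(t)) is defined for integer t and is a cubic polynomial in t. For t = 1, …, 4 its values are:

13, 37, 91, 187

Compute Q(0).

Write Q(t) = at³ + bt² + ct + d; the 4 given values yield a linear system in the 4 coefficients.
Solving, Q(t) = 2t³ + 3t² + t + 7.
Then Q(0) = 7.

7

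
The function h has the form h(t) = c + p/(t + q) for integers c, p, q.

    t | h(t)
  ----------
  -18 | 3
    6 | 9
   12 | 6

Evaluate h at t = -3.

(h(t) − c)(t + q) = p for each data point; the three points give a linear system in c and q, then p follows.
Solving: c = 4, q = -2, p = 20, so h(t) = 4 + 20/(t − 2).
Then h(-3) = 4 + 20/(-5) = 0.

0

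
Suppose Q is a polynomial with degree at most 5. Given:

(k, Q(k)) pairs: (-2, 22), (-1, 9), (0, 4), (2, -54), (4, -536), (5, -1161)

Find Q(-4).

0

Write Q(k) = ak^5 + bk^4 + ck³ + dk² + ek + p; the 6 given values yield a linear system in the 6 coefficients.
Solving, the leading coefficient vanishes, and Q(k) = -k^4 - 4k³ - k² - 3k + 4.
Then Q(-4) = 0.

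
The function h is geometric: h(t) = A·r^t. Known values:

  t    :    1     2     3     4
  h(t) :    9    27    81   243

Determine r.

3

Consecutive ratio: 27/9 = 3, and 81/27 = 3, so r = 3.
Then A·3^1 = 9 gives A = 3, and h(t) = 3·3^t.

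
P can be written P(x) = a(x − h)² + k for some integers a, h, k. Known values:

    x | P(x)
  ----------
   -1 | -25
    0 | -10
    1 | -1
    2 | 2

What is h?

First differences 15, 9, 3; second difference -6 = 2a, so a = -3.
Expanding, the x-coefficient is −2ah = 6h; matching it to the data gives h = 2, and then k = 2.
So P(x) = -3(x − 2)² + 2.
Hence h = 2.

2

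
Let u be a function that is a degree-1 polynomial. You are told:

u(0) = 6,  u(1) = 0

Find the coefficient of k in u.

Write u(k) = ak + b; the 2 given values yield a linear system in the 2 coefficients.
Solving, u(k) = -6k + 6.
The coefficient of k is -6.

-6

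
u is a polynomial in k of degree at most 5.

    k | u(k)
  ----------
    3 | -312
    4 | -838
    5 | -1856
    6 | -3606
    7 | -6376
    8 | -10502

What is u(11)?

First differences: -526, -1018, -1750, -2770, -4126. Second differences: -492, -732, -1020, -1356. Third differences: -240, -288, -336. Fourth differences: -48, -48.
Level-4 differences are constant, so u has degree 4.
Fitting a degree-4 polynomial gives u(k) = -2k^4 - 4k³ - 4k² - 6.
Then u(11) = -35096.

-35096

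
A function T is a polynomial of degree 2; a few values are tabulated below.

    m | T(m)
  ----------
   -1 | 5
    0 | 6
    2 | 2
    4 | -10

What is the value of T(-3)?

-3

Write T(m) = am² + bm + c; the 4 given values yield a linear system in the 3 coefficients.
Solving, T(m) = -m² + 6.
Then T(-3) = -3.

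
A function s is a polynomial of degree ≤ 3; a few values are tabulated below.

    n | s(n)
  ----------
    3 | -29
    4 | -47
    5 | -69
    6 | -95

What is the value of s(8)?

First differences: -18, -22, -26. Second differences: -4, -4.
Level-2 differences are constant, so s has degree 2.
Fitting a degree-2 polynomial gives s(n) = -2n² - 4n + 1.
Then s(8) = -159.

-159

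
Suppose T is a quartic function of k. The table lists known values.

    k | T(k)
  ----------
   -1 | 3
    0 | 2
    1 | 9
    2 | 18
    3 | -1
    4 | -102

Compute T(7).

First differences: -1, 7, 9, -19, -101. Second differences: 8, 2, -28, -82. Third differences: -6, -30, -54. Fourth differences: -24, -24.
Level-4 differences are constant, so T has degree 4.
Fitting a degree-4 polynomial gives T(k) = -k^4 + k³ + 5k² + 2k + 2.
Then T(7) = -1797.

-1797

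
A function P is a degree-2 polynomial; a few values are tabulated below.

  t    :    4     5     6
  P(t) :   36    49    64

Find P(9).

121

Write P(t) = at² + bt + c; the 3 given values yield a linear system in the 3 coefficients.
Solving, P(t) = t² + 4t + 4.
Then P(9) = 121.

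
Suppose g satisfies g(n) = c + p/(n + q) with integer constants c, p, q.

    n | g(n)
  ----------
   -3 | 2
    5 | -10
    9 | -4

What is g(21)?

(g(n) − c)(n + q) = p for each data point; the three points give a linear system in c and q, then p follows.
Solving: c = -1, q = -3, p = -18, so g(n) = -1 − 18/(n − 3).
Then g(21) = -1 − 18/18 = -2.

-2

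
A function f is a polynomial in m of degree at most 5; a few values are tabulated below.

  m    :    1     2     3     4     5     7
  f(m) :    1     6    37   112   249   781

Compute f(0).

Write f(m) = am^5 + bm^4 + cm³ + dm² + em + p; the 6 given values yield a linear system in the 6 coefficients.
Solving, the top 2 coefficients vanish, and f(m) = 3m³ - 5m² - m + 4.
Then f(0) = 4.

4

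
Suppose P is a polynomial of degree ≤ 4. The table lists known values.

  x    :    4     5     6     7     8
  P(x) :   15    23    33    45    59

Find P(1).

First differences: 8, 10, 12, 14. Second differences: 2, 2, 2.
Level-2 differences are constant, so P has degree 2.
Fitting a degree-2 polynomial gives P(x) = x² - x + 3.
Then P(1) = 3.

3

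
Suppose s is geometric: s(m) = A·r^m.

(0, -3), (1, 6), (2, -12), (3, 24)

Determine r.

-2

Consecutive ratio: 6/(-3) = -2, and -12/6 = -2, so r = -2.
Then A·(-2)^0 = -3 gives A = -3, and s(m) = -3·(-2)^m.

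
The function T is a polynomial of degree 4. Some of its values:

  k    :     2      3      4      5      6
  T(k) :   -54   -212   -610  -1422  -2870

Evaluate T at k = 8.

Write T(k) = ak^4 + bk³ + ck² + dk + e; the 5 given values yield a linear system in the 5 coefficients.
Solving, T(k) = -2k^4 - k³ - k² - 4k - 2.
Then T(8) = -8802.

-8802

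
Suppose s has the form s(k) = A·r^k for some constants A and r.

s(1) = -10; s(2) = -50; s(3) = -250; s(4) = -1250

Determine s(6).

Consecutive ratio: -50/(-10) = 5, and -250/(-50) = 5, so r = 5.
Then A·5^1 = -10 gives A = -2, and s(k) = -2·5^k.
s(6) = -2·5^6 = -31250.

-31250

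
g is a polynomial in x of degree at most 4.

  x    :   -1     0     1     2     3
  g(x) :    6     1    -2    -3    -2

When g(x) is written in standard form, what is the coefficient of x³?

First differences: -5, -3, -1, 1. Second differences: 2, 2, 2.
Level-2 differences are constant, so g has degree 2.
Fitting a degree-2 polynomial gives g(x) = x² - 4x + 1.
The coefficient of x³ is 0.

0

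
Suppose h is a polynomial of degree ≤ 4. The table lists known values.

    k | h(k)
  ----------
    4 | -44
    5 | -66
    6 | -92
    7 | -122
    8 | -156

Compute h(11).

-282

First differences: -22, -26, -30, -34. Second differences: -4, -4, -4.
Level-2 differences are constant, so h has degree 2.
Fitting a degree-2 polynomial gives h(k) = -2k² - 4k + 4.
Then h(11) = -282.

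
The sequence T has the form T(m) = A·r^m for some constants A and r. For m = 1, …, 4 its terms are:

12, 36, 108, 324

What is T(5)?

972

Consecutive ratio: 36/12 = 3, and 108/36 = 3, so r = 3.
Then A·3^1 = 12 gives A = 4, and T(m) = 4·3^m.
T(5) = 4·3^5 = 972.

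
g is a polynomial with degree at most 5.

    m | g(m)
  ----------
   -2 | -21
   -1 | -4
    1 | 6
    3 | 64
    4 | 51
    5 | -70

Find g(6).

Write g(m) = am^5 + bm^4 + cm³ + dm² + em + p; the 6 given values yield a linear system in the 6 coefficients.
Solving, the leading coefficient vanishes, and g(m) = -m^4 + 3m³ + 7m² + 2m - 5.
Then g(6) = -389.

-389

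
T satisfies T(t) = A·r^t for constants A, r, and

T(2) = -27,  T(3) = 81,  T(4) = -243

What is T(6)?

Consecutive ratio: 81/(-27) = -3, and -243/81 = -3, so r = -3.
Then A·(-3)^2 = -27 gives A = -3, and T(t) = -3·(-3)^t.
T(6) = -3·(-3)^6 = -2187.

-2187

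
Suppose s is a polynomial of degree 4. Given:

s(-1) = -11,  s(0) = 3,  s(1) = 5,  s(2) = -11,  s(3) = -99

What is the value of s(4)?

Write s(k) = ak^4 + bk³ + ck² + dk + e; the 5 given values yield a linear system in the 5 coefficients.
Solving, s(k) = -2k^4 + 3k³ - 4k² + 5k + 3.
Then s(4) = -361.

-361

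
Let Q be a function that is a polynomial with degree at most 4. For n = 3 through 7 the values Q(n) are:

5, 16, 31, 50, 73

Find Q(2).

-2

First differences: 11, 15, 19, 23. Second differences: 4, 4, 4.
Level-2 differences are constant, so Q has degree 2.
Fitting a degree-2 polynomial gives Q(n) = 2n² - 3n - 4.
Then Q(2) = -2.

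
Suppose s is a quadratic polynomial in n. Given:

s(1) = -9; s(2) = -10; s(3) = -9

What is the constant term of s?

Write s(n) = an² + bn + c; the 3 given values yield a linear system in the 3 coefficients.
Solving, s(n) = n² - 4n - 6.
The constant term is s(0) = -6.

-6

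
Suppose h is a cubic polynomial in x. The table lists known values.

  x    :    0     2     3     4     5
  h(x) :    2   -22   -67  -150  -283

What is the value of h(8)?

-1102

Write h(x) = ax³ + bx² + cx + d; the 5 given values yield a linear system in the 4 coefficients.
Solving, h(x) = -2x³ - x² - 2x + 2.
Then h(8) = -1102.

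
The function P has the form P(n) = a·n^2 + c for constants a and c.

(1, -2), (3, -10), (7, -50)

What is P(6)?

-37

From P(1) = -2 and P(3) = -10: 1a + c = -2 and 9a + c = -10.
Subtracting: 8a = -8, so a = -1; then c = -2 − (-1)·1 = -1.
So P(n) = -1n² − 1, and P(6) = -37.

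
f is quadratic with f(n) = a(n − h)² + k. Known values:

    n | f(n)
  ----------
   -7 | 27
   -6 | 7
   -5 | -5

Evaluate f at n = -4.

-9

First differences -20, -12; second difference 8 = 2a, so a = 4.
Expanding, the n-coefficient is −2ah = -8h; matching it to the data gives h = -4, and then k = -9.
So f(n) = 4(n + 4)² − 9.
f(-4) = 4·0² − 9 = -9.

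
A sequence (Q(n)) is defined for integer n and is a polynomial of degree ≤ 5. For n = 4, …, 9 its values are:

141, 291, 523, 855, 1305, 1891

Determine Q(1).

First differences: 150, 232, 332, 450, 586. Second differences: 82, 100, 118, 136. Third differences: 18, 18, 18.
Level-3 differences are constant, so Q has degree 3.
Fitting a degree-3 polynomial gives Q(n) = 3n³ - 4n² + 3n + 1.
Then Q(1) = 3.

3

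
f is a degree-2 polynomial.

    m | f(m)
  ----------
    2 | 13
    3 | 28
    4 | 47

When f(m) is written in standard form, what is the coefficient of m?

5

Write f(m) = am² + bm + c; the 3 given values yield a linear system in the 3 coefficients.
Solving, f(m) = 2m² + 5m - 5.
The coefficient of m is 5.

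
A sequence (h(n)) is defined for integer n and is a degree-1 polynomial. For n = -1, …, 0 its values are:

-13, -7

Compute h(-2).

-19

Write h(n) = an + b; the 2 given values yield a linear system in the 2 coefficients.
Solving, h(n) = 6n - 7.
Then h(-2) = -19.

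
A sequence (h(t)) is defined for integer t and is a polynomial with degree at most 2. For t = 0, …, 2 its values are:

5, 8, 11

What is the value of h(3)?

14

First differences: 3, 3.
Level-1 differences are constant, so h has degree 1.
Extending the table by one column gives the next first difference 3, so h(3) = 11 + 3 = 14.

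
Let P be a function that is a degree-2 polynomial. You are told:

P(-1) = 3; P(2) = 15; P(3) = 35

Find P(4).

Write P(x) = ax² + bx + c; the 3 given values yield a linear system in the 3 coefficients.
Solving, P(x) = 4x² - 1.
Then P(4) = 63.

63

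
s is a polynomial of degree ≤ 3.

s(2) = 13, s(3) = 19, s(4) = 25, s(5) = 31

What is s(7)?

First differences: 6, 6, 6.
Level-1 differences are constant, so s has degree 1.
Fitting a degree-1 polynomial gives s(x) = 6x + 1.
Then s(7) = 43.

43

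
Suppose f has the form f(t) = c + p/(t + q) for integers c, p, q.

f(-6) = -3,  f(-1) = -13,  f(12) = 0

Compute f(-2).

-7

(f(t) − c)(t + q) = p for each data point; the three points give a linear system in c and q, then p follows.
Solving: c = -1, q = 0, p = 12, so f(t) = -1 + 12/(t + 0).
Then f(-2) = -1 + 12/(-2) = -7.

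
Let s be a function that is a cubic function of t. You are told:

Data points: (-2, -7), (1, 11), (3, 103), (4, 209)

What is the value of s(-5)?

-169

Write s(t) = at³ + bt² + ct + d; the 4 given values yield a linear system in the 4 coefficients.
Solving, s(t) = 2t³ + 4t² + 4t + 1.
Then s(-5) = -169.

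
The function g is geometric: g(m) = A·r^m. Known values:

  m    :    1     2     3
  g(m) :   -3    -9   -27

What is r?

Consecutive ratio: -9/(-3) = 3, and -27/(-9) = 3, so r = 3.
Then A·3^1 = -3 gives A = -1, and g(m) = -1·3^m.

3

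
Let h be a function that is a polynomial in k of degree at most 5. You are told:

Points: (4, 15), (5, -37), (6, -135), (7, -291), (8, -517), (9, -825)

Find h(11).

Write h(k) = ak^5 + bk^4 + ck³ + dk² + ek + p; the 6 given values yield a linear system in the 6 coefficients.
Solving, the top 2 coefficients vanish, and h(k) = -2k³ + 7k² + 7k + 3.
Then h(11) = -1735.

-1735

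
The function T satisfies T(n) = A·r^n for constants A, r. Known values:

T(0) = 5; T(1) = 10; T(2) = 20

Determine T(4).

Consecutive ratio: 10/5 = 2, and 20/10 = 2, so r = 2.
Then A·2^0 = 5 gives A = 5, and T(n) = 5·2^n.
T(4) = 5·2^4 = 80.

80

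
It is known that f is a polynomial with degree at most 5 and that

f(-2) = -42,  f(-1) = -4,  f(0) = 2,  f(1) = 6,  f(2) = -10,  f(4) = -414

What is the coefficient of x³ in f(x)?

1

Write f(x) = ax^5 + bx^4 + cx³ + dx² + ex + p; the 6 given values yield a linear system in the 6 coefficients.
Solving, the leading coefficient vanishes, and f(x) = -2x^4 + x³ + x² + 4x + 2.
The coefficient of x³ is 1.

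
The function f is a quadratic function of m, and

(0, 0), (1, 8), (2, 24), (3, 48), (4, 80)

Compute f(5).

120

First differences: 8, 16, 24, 32. Second differences: 8, 8, 8.
Level-2 differences are constant, so f has degree 2.
Extending the table by one column gives the next first difference 40, so f(5) = 80 + 40 = 120.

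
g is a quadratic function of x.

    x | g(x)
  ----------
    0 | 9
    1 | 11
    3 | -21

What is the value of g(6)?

-159

Write g(x) = ax² + bx + c; the 3 given values yield a linear system in the 3 coefficients.
Solving, g(x) = -6x² + 8x + 9.
Then g(6) = -159.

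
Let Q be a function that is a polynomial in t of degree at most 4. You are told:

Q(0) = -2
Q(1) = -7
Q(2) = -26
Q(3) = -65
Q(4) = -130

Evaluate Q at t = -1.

-5

First differences: -5, -19, -39, -65. Second differences: -14, -20, -26. Third differences: -6, -6.
Level-3 differences are constant, so Q has degree 3.
Fitting a degree-3 polynomial gives Q(t) = -t³ - 4t² - 2.
Then Q(-1) = -5.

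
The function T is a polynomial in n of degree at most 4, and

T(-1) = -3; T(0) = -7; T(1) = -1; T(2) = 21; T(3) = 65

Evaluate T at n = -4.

9

First differences: -4, 6, 22, 44. Second differences: 10, 16, 22. Third differences: 6, 6.
Level-3 differences are constant, so T has degree 3.
Fitting a degree-3 polynomial gives T(n) = n³ + 5n² - 7.
Then T(-4) = 9.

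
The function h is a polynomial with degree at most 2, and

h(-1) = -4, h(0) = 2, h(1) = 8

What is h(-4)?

-22

Write h(k) = ak² + bk + c; the 3 given values yield a linear system in the 3 coefficients.
Solving, the leading coefficient vanishes, and h(k) = 6k + 2.
Then h(-4) = -22.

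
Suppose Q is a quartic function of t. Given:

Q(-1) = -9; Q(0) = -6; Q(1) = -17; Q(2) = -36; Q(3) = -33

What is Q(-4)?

Write Q(t) = at^4 + bt³ + ct² + dt + e; the 5 given values yield a linear system in the 5 coefficients.
Solving, Q(t) = t^4 - t³ - 8t² - 3t - 6.
Then Q(-4) = 198.

198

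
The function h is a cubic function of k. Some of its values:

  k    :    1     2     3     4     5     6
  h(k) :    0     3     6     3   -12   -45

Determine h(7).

-102

Write h(k) = ak³ + bk² + ck + d; the 6 given values yield a linear system in the 4 coefficients.
Solving, h(k) = -k³ + 6k² - 8k + 3.
Then h(7) = -102.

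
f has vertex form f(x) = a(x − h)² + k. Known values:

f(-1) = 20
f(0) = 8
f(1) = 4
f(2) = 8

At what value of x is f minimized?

First differences -12, -4, 4; second difference 8 = 2a, so a = 4.
Expanding, the x-coefficient is −2ah = -8h; matching it to the data gives h = 1, and then k = 4.
So f(x) = 4(x − 1)² + 4.
Hence h = 1.

1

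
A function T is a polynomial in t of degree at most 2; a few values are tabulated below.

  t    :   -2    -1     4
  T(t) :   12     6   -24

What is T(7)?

Write T(t) = at² + bt + c; the 3 given values yield a linear system in the 3 coefficients.
Solving, the leading coefficient vanishes, and T(t) = -6t.
Then T(7) = -42.

-42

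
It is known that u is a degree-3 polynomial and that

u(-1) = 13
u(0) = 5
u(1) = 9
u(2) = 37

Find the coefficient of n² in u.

6

Write u(n) = an³ + bn² + cn + d; the 4 given values yield a linear system in the 4 coefficients.
Solving, u(n) = 2n³ + 6n² - 4n + 5.
The coefficient of n² is 6.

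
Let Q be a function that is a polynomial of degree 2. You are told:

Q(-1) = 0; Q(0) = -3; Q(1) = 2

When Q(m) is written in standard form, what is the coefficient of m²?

Write Q(m) = am² + bm + c; the 3 given values yield a linear system in the 3 coefficients.
Solving, Q(m) = 4m² + m - 3.
The coefficient of m² is 4.

4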